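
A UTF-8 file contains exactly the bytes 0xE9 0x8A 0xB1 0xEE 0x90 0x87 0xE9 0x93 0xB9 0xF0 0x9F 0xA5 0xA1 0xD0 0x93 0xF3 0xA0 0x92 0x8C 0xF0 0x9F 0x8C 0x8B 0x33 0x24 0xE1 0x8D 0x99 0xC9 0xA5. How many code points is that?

11

Byte at offset 0: 0xE9 = 11101001 → 3-byte char (#1). Advance 3.
Byte at offset 3: 0xEE = 11101110 → 3-byte char (#2). Advance 3.
Byte at offset 6: 0xE9 = 11101001 → 3-byte char (#3). Advance 3.
Byte at offset 9: 0xF0 = 11110000 → 4-byte char (#4). Advance 4.
Byte at offset 13: 0xD0 = 11010000 → 2-byte char (#5). Advance 2.
Byte at offset 15: 0xF3 = 11110011 → 4-byte char (#6). Advance 4.
Byte at offset 19: 0xF0 = 11110000 → 4-byte char (#7). Advance 4.
Byte at offset 23: 0x33 = 00110011 → 1-byte char (#8). Advance 1.
Byte at offset 24: 0x24 = 00100100 → 1-byte char (#9). Advance 1.
Byte at offset 25: 0xE1 = 11100001 → 3-byte char (#10). Advance 3.
Byte at offset 28: 0xC9 = 11001001 → 2-byte char (#11). Advance 2.
Reached end at offset 30 after 11 code points.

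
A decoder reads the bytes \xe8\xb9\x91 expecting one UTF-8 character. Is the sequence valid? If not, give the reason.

valid

Leading byte 0xE8 = 11101000 → 3-byte form.
Continuation bytes 0xB9=10111001, 0x91=10010001 all match 10xxxxxx.
Decoded value 0x8E51 is ≥ 0x800 (shortest form) and not a surrogate.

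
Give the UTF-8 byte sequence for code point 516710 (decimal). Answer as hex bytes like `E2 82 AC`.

F1 BE 89 A6

U+7E266 = 0x7E266 = 516710 decimal. In range U+10000–U+10FFFF → 4-byte form: 11110xxx 10xxxxxx 10xxxxxx 10xxxxxx.
Binary (21 bits): 001111110001001100110.
Split 3+6+6+6: 001 | 111110 | 001001 | 100110.
Byte 1: 11110001 = 0xF1.
Byte 2: 10111110 = 0xBE.
Byte 3: 10001001 = 0x89.
Byte 4: 10100110 = 0xA6.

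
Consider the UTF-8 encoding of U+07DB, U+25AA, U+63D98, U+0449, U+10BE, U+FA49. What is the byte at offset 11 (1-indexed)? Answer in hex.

1-indexed offset 11 is 0-indexed offset 10.
U+07DB → 2-byte form DF 9B at offsets 0–1.
U+25AA → 3-byte form E2 96 AA at offsets 2–4.
U+63D98 → 4-byte form F1 A3 B6 98 at offsets 5–8.
U+0449 → 2-byte form D1 89 at offsets 9–10.
Offset 10 falls in char 4's range; it's byte 2 of D1 89 = 0x89.

0x89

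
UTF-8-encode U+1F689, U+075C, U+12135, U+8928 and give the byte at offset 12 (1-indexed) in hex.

0xA4

1-indexed offset 12 is 0-indexed offset 11.
U+1F689 → 4-byte form F0 9F 9A 89 at offsets 0–3.
U+075C → 2-byte form DD 9C at offsets 4–5.
U+12135 → 4-byte form F0 92 84 B5 at offsets 6–9.
U+8928 → 3-byte form E8 A4 A8 at offsets 10–12.
Offset 11 falls in char 4's range; it's byte 2 of E8 A4 A8 = 0xA4.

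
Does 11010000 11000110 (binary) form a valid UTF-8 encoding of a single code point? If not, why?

invalid (non-continuation byte where continuation expected)

Leading byte 0xD0 = 11010000 → 2-byte form.
Byte 2 is 0xC6 = 11000110, which is not 10xxxxxx — expected a continuation byte.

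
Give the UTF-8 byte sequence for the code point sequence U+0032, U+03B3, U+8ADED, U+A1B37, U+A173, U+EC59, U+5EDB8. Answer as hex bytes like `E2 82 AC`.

U+0032: 1-byte form → 32.
U+03B3: 2-byte form → CE B3.
U+8ADED: 4-byte form → F2 8A B7 AD.
U+A1B37: 4-byte form → F2 A1 AC B7.
U+A173: 3-byte form → EA 85 B3.
U+EC59: 3-byte form → EE B1 99.
U+5EDB8: 4-byte form → F1 9E B6 B8.
Concatenated (21 bytes): 32 CE B3 F2 8A B7 AD F2 A1 AC B7 EA 85 B3 EE B1 99 F1 9E B6 B8.

32 CE B3 F2 8A B7 AD F2 A1 AC B7 EA 85 B3 EE B1 99 F1 9E B6 B8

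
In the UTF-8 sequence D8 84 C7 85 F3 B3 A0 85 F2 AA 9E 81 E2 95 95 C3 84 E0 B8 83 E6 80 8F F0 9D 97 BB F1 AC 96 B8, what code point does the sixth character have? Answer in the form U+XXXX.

U+00C4

Offset 0: leading byte 0xD8 = 11011000 → 2-byte char #1 = D8 84.
Offset 2: leading byte 0xC7 = 11000111 → 2-byte char #2 = C7 85.
Offset 4: leading byte 0xF3 = 11110011 → 4-byte char #3 = F3 B3 A0 85.
Offset 8: leading byte 0xF2 = 11110010 → 4-byte char #4 = F2 AA 9E 81.
Offset 12: leading byte 0xE2 = 11100010 → 3-byte char #5 = E2 95 95.
Offset 15: leading byte 0xC3 = 11000011 → 2-byte char #6 = C3 84.
Leading byte 0xC3 = 11000011 matches 110xxxxx → 2-byte sequence.
Byte 1: 0xC3 = 11000011, payload 00011 (5 bits).
Byte 2: 0x84 = 10000100 (10xxxxxx ✓), payload 000100.
Concatenate: 00011000100 = 0xC4 (11 bits → U+00C4).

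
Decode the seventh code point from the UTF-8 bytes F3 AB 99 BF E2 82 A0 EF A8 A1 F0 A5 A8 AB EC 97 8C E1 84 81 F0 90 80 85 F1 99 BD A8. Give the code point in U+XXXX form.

Offset 0: leading byte 0xF3 = 11110011 → 4-byte char #1 = F3 AB 99 BF.
Offset 4: leading byte 0xE2 = 11100010 → 3-byte char #2 = E2 82 A0.
Offset 7: leading byte 0xEF = 11101111 → 3-byte char #3 = EF A8 A1.
Offset 10: leading byte 0xF0 = 11110000 → 4-byte char #4 = F0 A5 A8 AB.
Offset 14: leading byte 0xEC = 11101100 → 3-byte char #5 = EC 97 8C.
Offset 17: leading byte 0xE1 = 11100001 → 3-byte char #6 = E1 84 81.
Offset 20: leading byte 0xF0 = 11110000 → 4-byte char #7 = F0 90 80 85.
Leading byte 0xF0 = 11110000 matches 11110xxx → 4-byte sequence.
Byte 1: 0xF0 = 11110000, payload 000 (3 bits).
Byte 2: 0x90 = 10010000 (10xxxxxx ✓), payload 010000.
Byte 3: 0x80 = 10000000 (10xxxxxx ✓), payload 000000.
Byte 4: 0x85 = 10000101 (10xxxxxx ✓), payload 000101.
Concatenate: 000010000000000000101 = 0x10005 (21 bits → U+10005).

U+10005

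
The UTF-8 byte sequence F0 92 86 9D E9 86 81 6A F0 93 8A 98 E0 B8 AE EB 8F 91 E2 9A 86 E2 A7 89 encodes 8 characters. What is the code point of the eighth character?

Offset 0: leading byte 0xF0 = 11110000 → 4-byte char #1 = F0 92 86 9D.
Offset 4: leading byte 0xE9 = 11101001 → 3-byte char #2 = E9 86 81.
Offset 7: leading byte 0x6A = 01101010 → 1-byte char #3 = 6A.
Offset 8: leading byte 0xF0 = 11110000 → 4-byte char #4 = F0 93 8A 98.
Offset 12: leading byte 0xE0 = 11100000 → 3-byte char #5 = E0 B8 AE.
Offset 15: leading byte 0xEB = 11101011 → 3-byte char #6 = EB 8F 91.
Offset 18: leading byte 0xE2 = 11100010 → 3-byte char #7 = E2 9A 86.
Offset 21: leading byte 0xE2 = 11100010 → 3-byte char #8 = E2 A7 89.
Leading byte 0xE2 = 11100010 matches 1110xxxx → 3-byte sequence.
Byte 1: 0xE2 = 11100010, payload 0010 (4 bits).
Byte 2: 0xA7 = 10100111 (10xxxxxx ✓), payload 100111.
Byte 3: 0x89 = 10001001 (10xxxxxx ✓), payload 001001.
Concatenate: 0010100111001001 = 0x29C9 (16 bits → U+29C9).

U+29C9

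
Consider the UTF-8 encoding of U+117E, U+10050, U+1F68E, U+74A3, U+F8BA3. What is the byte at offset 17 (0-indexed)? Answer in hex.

0xA3

U+117E → 3-byte form E1 85 BE at offsets 0–2.
U+10050 → 4-byte form F0 90 81 90 at offsets 3–6.
U+1F68E → 4-byte form F0 9F 9A 8E at offsets 7–10.
U+74A3 → 3-byte form E7 92 A3 at offsets 11–13.
U+F8BA3 → 4-byte form F3 B8 AE A3 at offsets 14–17.
Offset 17 falls in char 5's range; it's byte 4 of F3 B8 AE A3 = 0xA3.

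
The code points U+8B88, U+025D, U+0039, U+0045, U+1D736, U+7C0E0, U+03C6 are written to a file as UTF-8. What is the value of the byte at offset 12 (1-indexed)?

1-indexed offset 12 is 0-indexed offset 11.
U+8B88 → 3-byte form E8 AE 88 at offsets 0–2.
U+025D → 2-byte form C9 9D at offsets 3–4.
U+0039 → 1-byte form 39 at offsets 5–5.
U+0045 → 1-byte form 45 at offsets 6–6.
U+1D736 → 4-byte form F0 9D 9C B6 at offsets 7–10.
U+7C0E0 → 4-byte form F1 BC 83 A0 at offsets 11–14.
Offset 11 falls in char 6's range; it's byte 1 of F1 BC 83 A0 = 0xF1.

0xF1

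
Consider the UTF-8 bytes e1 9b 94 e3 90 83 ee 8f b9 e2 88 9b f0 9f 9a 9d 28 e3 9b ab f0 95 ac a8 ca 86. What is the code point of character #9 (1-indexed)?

U+0286

Offset 0: leading byte 0xE1 = 11100001 → 3-byte char #1 = E1 9B 94.
Offset 3: leading byte 0xE3 = 11100011 → 3-byte char #2 = E3 90 83.
Offset 6: leading byte 0xEE = 11101110 → 3-byte char #3 = EE 8F B9.
Offset 9: leading byte 0xE2 = 11100010 → 3-byte char #4 = E2 88 9B.
Offset 12: leading byte 0xF0 = 11110000 → 4-byte char #5 = F0 9F 9A 9D.
Offset 16: leading byte 0x28 = 00101000 → 1-byte char #6 = 28.
Offset 17: leading byte 0xE3 = 11100011 → 3-byte char #7 = E3 9B AB.
Offset 20: leading byte 0xF0 = 11110000 → 4-byte char #8 = F0 95 AC A8.
Offset 24: leading byte 0xCA = 11001010 → 2-byte char #9 = CA 86.
Leading byte 0xCA = 11001010 matches 110xxxxx → 2-byte sequence.
Byte 1: 0xCA = 11001010, payload 01010 (5 bits).
Byte 2: 0x86 = 10000110 (10xxxxxx ✓), payload 000110.
Concatenate: 01010000110 = 0x286 (11 bits → U+0286).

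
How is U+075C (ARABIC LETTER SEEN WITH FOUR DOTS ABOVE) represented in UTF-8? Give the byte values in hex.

DD 9C

U+075C = 0x75C = 1884 decimal. In range U+0080–U+07FF → 2-byte form: 110xxxxx 10xxxxxx.
Binary (11 bits): 11101011100.
Split 5+6: 11101 | 011100.
Byte 1: 11011101 = 0xDD.
Byte 2: 10011100 = 0x9C.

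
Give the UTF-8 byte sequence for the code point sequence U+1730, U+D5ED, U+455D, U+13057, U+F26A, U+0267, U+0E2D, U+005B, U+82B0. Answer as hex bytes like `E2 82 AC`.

U+1730: 3-byte form → E1 9C B0.
U+D5ED: 3-byte form → ED 97 AD.
U+455D: 3-byte form → E4 95 9D.
U+13057: 4-byte form → F0 93 81 97.
U+F26A: 3-byte form → EF 89 AA.
U+0267: 2-byte form → C9 A7.
U+0E2D: 3-byte form → E0 B8 AD.
U+005B: 1-byte form → 5B.
U+82B0: 3-byte form → E8 8A B0.
Concatenated (25 bytes): E1 9C B0 ED 97 AD E4 95 9D F0 93 81 97 EF 89 AA C9 A7 E0 B8 AD 5B E8 8A B0.

E1 9C B0 ED 97 AD E4 95 9D F0 93 81 97 EF 89 AA C9 A7 E0 B8 AD 5B E8 8A B0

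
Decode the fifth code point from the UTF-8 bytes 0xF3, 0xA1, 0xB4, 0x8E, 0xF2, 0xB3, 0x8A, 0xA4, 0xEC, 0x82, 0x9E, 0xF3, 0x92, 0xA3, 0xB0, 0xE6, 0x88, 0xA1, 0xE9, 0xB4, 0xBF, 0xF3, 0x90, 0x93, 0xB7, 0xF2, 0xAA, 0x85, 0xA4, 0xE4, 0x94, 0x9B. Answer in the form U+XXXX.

Offset 0: leading byte 0xF3 = 11110011 → 4-byte char #1 = F3 A1 B4 8E.
Offset 4: leading byte 0xF2 = 11110010 → 4-byte char #2 = F2 B3 8A A4.
Offset 8: leading byte 0xEC = 11101100 → 3-byte char #3 = EC 82 9E.
Offset 11: leading byte 0xF3 = 11110011 → 4-byte char #4 = F3 92 A3 B0.
Offset 15: leading byte 0xE6 = 11100110 → 3-byte char #5 = E6 88 A1.
Leading byte 0xE6 = 11100110 matches 1110xxxx → 3-byte sequence.
Byte 1: 0xE6 = 11100110, payload 0110 (4 bits).
Byte 2: 0x88 = 10001000 (10xxxxxx ✓), payload 001000.
Byte 3: 0xA1 = 10100001 (10xxxxxx ✓), payload 100001.
Concatenate: 0110001000100001 = 0x6221 (16 bits → U+6221).

U+6221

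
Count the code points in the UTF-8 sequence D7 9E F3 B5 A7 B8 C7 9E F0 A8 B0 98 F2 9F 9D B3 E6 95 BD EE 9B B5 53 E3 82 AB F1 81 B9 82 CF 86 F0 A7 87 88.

Byte at offset 0: 0xD7 = 11010111 → 2-byte char (#1). Advance 2.
Byte at offset 2: 0xF3 = 11110011 → 4-byte char (#2). Advance 4.
Byte at offset 6: 0xC7 = 11000111 → 2-byte char (#3). Advance 2.
Byte at offset 8: 0xF0 = 11110000 → 4-byte char (#4). Advance 4.
Byte at offset 12: 0xF2 = 11110010 → 4-byte char (#5). Advance 4.
Byte at offset 16: 0xE6 = 11100110 → 3-byte char (#6). Advance 3.
Byte at offset 19: 0xEE = 11101110 → 3-byte char (#7). Advance 3.
Byte at offset 22: 0x53 = 01010011 → 1-byte char (#8). Advance 1.
Byte at offset 23: 0xE3 = 11100011 → 3-byte char (#9). Advance 3.
Byte at offset 26: 0xF1 = 11110001 → 4-byte char (#10). Advance 4.
Byte at offset 30: 0xCF = 11001111 → 2-byte char (#11). Advance 2.
Byte at offset 32: 0xF0 = 11110000 → 4-byte char (#12). Advance 4.
Reached end at offset 36 after 12 code points.

12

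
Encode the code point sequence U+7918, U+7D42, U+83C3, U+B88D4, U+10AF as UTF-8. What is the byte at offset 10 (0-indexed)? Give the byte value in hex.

U+7918 → 3-byte form E7 A4 98 at offsets 0–2.
U+7D42 → 3-byte form E7 B5 82 at offsets 3–5.
U+83C3 → 3-byte form E8 8F 83 at offsets 6–8.
U+B88D4 → 4-byte form F2 B8 A3 94 at offsets 9–12.
Offset 10 falls in char 4's range; it's byte 2 of F2 B8 A3 94 = 0xB8.

0xB8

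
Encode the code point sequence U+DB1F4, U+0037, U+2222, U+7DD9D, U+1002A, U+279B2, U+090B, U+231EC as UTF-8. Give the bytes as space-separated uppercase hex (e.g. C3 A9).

F3 9B 87 B4 37 E2 88 A2 F1 BD B6 9D F0 90 80 AA F0 A7 A6 B2 E0 A4 8B F0 A3 87 AC

U+DB1F4: 4-byte form → F3 9B 87 B4.
U+0037: 1-byte form → 37.
U+2222: 3-byte form → E2 88 A2.
U+7DD9D: 4-byte form → F1 BD B6 9D.
U+1002A: 4-byte form → F0 90 80 AA.
U+279B2: 4-byte form → F0 A7 A6 B2.
U+090B: 3-byte form → E0 A4 8B.
U+231EC: 4-byte form → F0 A3 87 AC.
Concatenated (27 bytes): F3 9B 87 B4 37 E2 88 A2 F1 BD B6 9D F0 90 80 AA F0 A7 A6 B2 E0 A4 8B F0 A3 87 AC.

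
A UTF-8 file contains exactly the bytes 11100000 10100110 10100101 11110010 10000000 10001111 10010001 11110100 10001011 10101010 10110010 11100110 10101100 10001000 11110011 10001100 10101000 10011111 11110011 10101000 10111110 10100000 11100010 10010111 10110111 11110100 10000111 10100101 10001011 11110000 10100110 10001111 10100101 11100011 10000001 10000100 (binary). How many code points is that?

10

Byte at offset 0: 0xE0 = 11100000 → 3-byte char (#1). Advance 3.
Byte at offset 3: 0xF2 = 11110010 → 4-byte char (#2). Advance 4.
Byte at offset 7: 0xF4 = 11110100 → 4-byte char (#3). Advance 4.
Byte at offset 11: 0xE6 = 11100110 → 3-byte char (#4). Advance 3.
Byte at offset 14: 0xF3 = 11110011 → 4-byte char (#5). Advance 4.
Byte at offset 18: 0xF3 = 11110011 → 4-byte char (#6). Advance 4.
Byte at offset 22: 0xE2 = 11100010 → 3-byte char (#7). Advance 3.
Byte at offset 25: 0xF4 = 11110100 → 4-byte char (#8). Advance 4.
Byte at offset 29: 0xF0 = 11110000 → 4-byte char (#9). Advance 4.
Byte at offset 33: 0xE3 = 11100011 → 3-byte char (#10). Advance 3.
Reached end at offset 36 after 10 code points.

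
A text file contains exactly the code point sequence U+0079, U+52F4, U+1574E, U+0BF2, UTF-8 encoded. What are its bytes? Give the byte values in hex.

U+0079: 1-byte form → 79.
U+52F4: 3-byte form → E5 8B B4.
U+1574E: 4-byte form → F0 95 9D 8E.
U+0BF2: 3-byte form → E0 AF B2.
Concatenated (11 bytes): 79 E5 8B B4 F0 95 9D 8E E0 AF B2.

79 E5 8B B4 F0 95 9D 8E E0 AF B2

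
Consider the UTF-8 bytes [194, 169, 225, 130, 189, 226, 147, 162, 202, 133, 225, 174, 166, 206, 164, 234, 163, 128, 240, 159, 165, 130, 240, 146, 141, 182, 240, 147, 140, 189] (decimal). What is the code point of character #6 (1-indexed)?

Offset 0: leading byte 0xC2 = 11000010 → 2-byte char #1 = C2 A9.
Offset 2: leading byte 0xE1 = 11100001 → 3-byte char #2 = E1 82 BD.
Offset 5: leading byte 0xE2 = 11100010 → 3-byte char #3 = E2 93 A2.
Offset 8: leading byte 0xCA = 11001010 → 2-byte char #4 = CA 85.
Offset 10: leading byte 0xE1 = 11100001 → 3-byte char #5 = E1 AE A6.
Offset 13: leading byte 0xCE = 11001110 → 2-byte char #6 = CE A4.
Leading byte 0xCE = 11001110 matches 110xxxxx → 2-byte sequence.
Byte 1: 0xCE = 11001110, payload 01110 (5 bits).
Byte 2: 0xA4 = 10100100 (10xxxxxx ✓), payload 100100.
Concatenate: 01110100100 = 0x3A4 (11 bits → U+03A4).

U+03A4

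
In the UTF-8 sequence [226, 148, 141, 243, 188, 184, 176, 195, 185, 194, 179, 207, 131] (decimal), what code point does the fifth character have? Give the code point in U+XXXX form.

U+03C3

Offset 0: leading byte 0xE2 = 11100010 → 3-byte char #1 = E2 94 8D.
Offset 3: leading byte 0xF3 = 11110011 → 4-byte char #2 = F3 BC B8 B0.
Offset 7: leading byte 0xC3 = 11000011 → 2-byte char #3 = C3 B9.
Offset 9: leading byte 0xC2 = 11000010 → 2-byte char #4 = C2 B3.
Offset 11: leading byte 0xCF = 11001111 → 2-byte char #5 = CF 83.
Leading byte 0xCF = 11001111 matches 110xxxxx → 2-byte sequence.
Byte 1: 0xCF = 11001111, payload 01111 (5 bits).
Byte 2: 0x83 = 10000011 (10xxxxxx ✓), payload 000011.
Concatenate: 01111000011 = 0x3C3 (11 bits → U+03C3).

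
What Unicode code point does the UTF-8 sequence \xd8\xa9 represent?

U+0629

Leading byte 0xD8 = 11011000 matches 110xxxxx → 2-byte sequence.
Byte 1: 0xD8 = 11011000, payload 11000 (5 bits).
Byte 2: 0xA9 = 10101001 (10xxxxxx ✓), payload 101001.
Concatenate: 11000101001 = 0x629 (11 bits → U+0629).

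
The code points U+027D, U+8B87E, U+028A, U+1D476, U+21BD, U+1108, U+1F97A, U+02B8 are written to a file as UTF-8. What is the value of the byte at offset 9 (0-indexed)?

0x9D

U+027D → 2-byte form C9 BD at offsets 0–1.
U+8B87E → 4-byte form F2 8B A1 BE at offsets 2–5.
U+028A → 2-byte form CA 8A at offsets 6–7.
U+1D476 → 4-byte form F0 9D 91 B6 at offsets 8–11.
Offset 9 falls in char 4's range; it's byte 2 of F0 9D 91 B6 = 0x9D.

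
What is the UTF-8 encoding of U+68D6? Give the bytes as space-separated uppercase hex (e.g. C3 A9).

U+68D6 = 0x68D6 = 26838 decimal. In range U+0800–U+FFFF → 3-byte form: 1110xxxx 10xxxxxx 10xxxxxx.
Binary (16 bits): 0110100011010110.
Split 4+6+6: 0110 | 100011 | 010110.
Byte 1: 11100110 = 0xE6.
Byte 2: 10100011 = 0xA3.
Byte 3: 10010110 = 0x96.

E6 A3 96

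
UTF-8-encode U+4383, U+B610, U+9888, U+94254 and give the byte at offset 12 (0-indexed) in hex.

U+4383 → 3-byte form E4 8E 83 at offsets 0–2.
U+B610 → 3-byte form EB 98 90 at offsets 3–5.
U+9888 → 3-byte form E9 A2 88 at offsets 6–8.
U+94254 → 4-byte form F2 94 89 94 at offsets 9–12.
Offset 12 falls in char 4's range; it's byte 4 of F2 94 89 94 = 0x94.

0x94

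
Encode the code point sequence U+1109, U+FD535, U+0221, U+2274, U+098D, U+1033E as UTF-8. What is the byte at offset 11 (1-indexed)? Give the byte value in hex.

1-indexed offset 11 is 0-indexed offset 10.
U+1109 → 3-byte form E1 84 89 at offsets 0–2.
U+FD535 → 4-byte form F3 BD 94 B5 at offsets 3–6.
U+0221 → 2-byte form C8 A1 at offsets 7–8.
U+2274 → 3-byte form E2 89 B4 at offsets 9–11.
Offset 10 falls in char 4's range; it's byte 2 of E2 89 B4 = 0x89.

0x89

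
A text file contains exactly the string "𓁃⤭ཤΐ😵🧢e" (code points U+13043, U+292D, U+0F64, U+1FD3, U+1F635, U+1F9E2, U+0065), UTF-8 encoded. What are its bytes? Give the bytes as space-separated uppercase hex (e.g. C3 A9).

U+13043: 4-byte form → F0 93 81 83.
U+292D: 3-byte form → E2 A4 AD.
U+0F64: 3-byte form → E0 BD A4.
U+1FD3: 3-byte form → E1 BF 93.
U+1F635: 4-byte form → F0 9F 98 B5.
U+1F9E2: 4-byte form → F0 9F A7 A2.
U+0065: 1-byte form → 65.
Concatenated (22 bytes): F0 93 81 83 E2 A4 AD E0 BD A4 E1 BF 93 F0 9F 98 B5 F0 9F A7 A2 65.

F0 93 81 83 E2 A4 AD E0 BD A4 E1 BF 93 F0 9F 98 B5 F0 9F A7 A2 65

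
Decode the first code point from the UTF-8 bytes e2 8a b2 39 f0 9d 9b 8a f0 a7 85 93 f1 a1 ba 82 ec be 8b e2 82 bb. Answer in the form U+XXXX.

Offset 0: leading byte 0xE2 = 11100010 → 3-byte char #1 = E2 8A B2.
Leading byte 0xE2 = 11100010 matches 1110xxxx → 3-byte sequence.
Byte 1: 0xE2 = 11100010, payload 0010 (4 bits).
Byte 2: 0x8A = 10001010 (10xxxxxx ✓), payload 001010.
Byte 3: 0xB2 = 10110010 (10xxxxxx ✓), payload 110010.
Concatenate: 0010001010110010 = 0x22B2 (16 bits → U+22B2).

U+22B2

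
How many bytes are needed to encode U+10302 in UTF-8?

U+10302 = 0x10302. UTF-8 uses 1 byte below 0x80, 2 below 0x800, 3 below 0x10000, 4 up to 0x10FFFF. 0x10302 is in U+10000–U+10FFFF → 4 bytes.

4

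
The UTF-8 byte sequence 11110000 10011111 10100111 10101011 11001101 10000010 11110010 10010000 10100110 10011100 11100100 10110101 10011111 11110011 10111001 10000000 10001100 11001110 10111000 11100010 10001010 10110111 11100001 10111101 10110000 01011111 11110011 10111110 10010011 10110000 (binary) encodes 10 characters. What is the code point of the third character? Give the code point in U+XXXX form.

U+9099C

Offset 0: leading byte 0xF0 = 11110000 → 4-byte char #1 = F0 9F A7 AB.
Offset 4: leading byte 0xCD = 11001101 → 2-byte char #2 = CD 82.
Offset 6: leading byte 0xF2 = 11110010 → 4-byte char #3 = F2 90 A6 9C.
Leading byte 0xF2 = 11110010 matches 11110xxx → 4-byte sequence.
Byte 1: 0xF2 = 11110010, payload 010 (3 bits).
Byte 2: 0x90 = 10010000 (10xxxxxx ✓), payload 010000.
Byte 3: 0xA6 = 10100110 (10xxxxxx ✓), payload 100110.
Byte 4: 0x9C = 10011100 (10xxxxxx ✓), payload 011100.
Concatenate: 010010000100110011100 = 0x9099C (21 bits → U+9099C).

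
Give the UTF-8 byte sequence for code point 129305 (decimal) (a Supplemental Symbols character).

F0 9F A4 99

U+1F919 = 0x1F919 = 129305 decimal. In range U+10000–U+10FFFF → 4-byte form: 11110xxx 10xxxxxx 10xxxxxx 10xxxxxx.
Binary (21 bits): 000011111100100011001.
Split 3+6+6+6: 000 | 011111 | 100100 | 011001.
Byte 1: 11110000 = 0xF0.
Byte 2: 10011111 = 0x9F.
Byte 3: 10100100 = 0xA4.
Byte 4: 10011001 = 0x99.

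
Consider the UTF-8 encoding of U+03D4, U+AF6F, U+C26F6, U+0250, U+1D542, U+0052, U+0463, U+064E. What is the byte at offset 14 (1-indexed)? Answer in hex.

0x95

1-indexed offset 14 is 0-indexed offset 13.
U+03D4 → 2-byte form CF 94 at offsets 0–1.
U+AF6F → 3-byte form EA BD AF at offsets 2–4.
U+C26F6 → 4-byte form F3 82 9B B6 at offsets 5–8.
U+0250 → 2-byte form C9 90 at offsets 9–10.
U+1D542 → 4-byte form F0 9D 95 82 at offsets 11–14.
Offset 13 falls in char 5's range; it's byte 3 of F0 9D 95 82 = 0x95.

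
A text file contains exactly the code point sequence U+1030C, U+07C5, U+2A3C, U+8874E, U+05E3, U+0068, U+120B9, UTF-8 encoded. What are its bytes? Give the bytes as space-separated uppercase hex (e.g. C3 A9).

U+1030C: 4-byte form → F0 90 8C 8C.
U+07C5: 2-byte form → DF 85.
U+2A3C: 3-byte form → E2 A8 BC.
U+8874E: 4-byte form → F2 88 9D 8E.
U+05E3: 2-byte form → D7 A3.
U+0068: 1-byte form → 68.
U+120B9: 4-byte form → F0 92 82 B9.
Concatenated (20 bytes): F0 90 8C 8C DF 85 E2 A8 BC F2 88 9D 8E D7 A3 68 F0 92 82 B9.

F0 90 8C 8C DF 85 E2 A8 BC F2 88 9D 8E D7 A3 68 F0 92 82 B9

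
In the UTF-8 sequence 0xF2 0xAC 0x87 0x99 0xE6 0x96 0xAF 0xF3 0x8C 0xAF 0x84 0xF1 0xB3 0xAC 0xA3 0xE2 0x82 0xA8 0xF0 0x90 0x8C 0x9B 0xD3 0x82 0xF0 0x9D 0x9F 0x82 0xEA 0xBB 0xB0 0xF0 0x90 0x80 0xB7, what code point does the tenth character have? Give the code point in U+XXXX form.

Offset 0: leading byte 0xF2 = 11110010 → 4-byte char #1 = F2 AC 87 99.
Offset 4: leading byte 0xE6 = 11100110 → 3-byte char #2 = E6 96 AF.
Offset 7: leading byte 0xF3 = 11110011 → 4-byte char #3 = F3 8C AF 84.
Offset 11: leading byte 0xF1 = 11110001 → 4-byte char #4 = F1 B3 AC A3.
Offset 15: leading byte 0xE2 = 11100010 → 3-byte char #5 = E2 82 A8.
Offset 18: leading byte 0xF0 = 11110000 → 4-byte char #6 = F0 90 8C 9B.
Offset 22: leading byte 0xD3 = 11010011 → 2-byte char #7 = D3 82.
Offset 24: leading byte 0xF0 = 11110000 → 4-byte char #8 = F0 9D 9F 82.
Offset 28: leading byte 0xEA = 11101010 → 3-byte char #9 = EA BB B0.
Offset 31: leading byte 0xF0 = 11110000 → 4-byte char #10 = F0 90 80 B7.
Leading byte 0xF0 = 11110000 matches 11110xxx → 4-byte sequence.
Byte 1: 0xF0 = 11110000, payload 000 (3 bits).
Byte 2: 0x90 = 10010000 (10xxxxxx ✓), payload 010000.
Byte 3: 0x80 = 10000000 (10xxxxxx ✓), payload 000000.
Byte 4: 0xB7 = 10110111 (10xxxxxx ✓), payload 110111.
Concatenate: 000010000000000110111 = 0x10037 (21 bits → U+10037).

U+10037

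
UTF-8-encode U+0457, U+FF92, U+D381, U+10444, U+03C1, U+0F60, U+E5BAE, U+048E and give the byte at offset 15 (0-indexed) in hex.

U+0457 → 2-byte form D1 97 at offsets 0–1.
U+FF92 → 3-byte form EF BE 92 at offsets 2–4.
U+D381 → 3-byte form ED 8E 81 at offsets 5–7.
U+10444 → 4-byte form F0 90 91 84 at offsets 8–11.
U+03C1 → 2-byte form CF 81 at offsets 12–13.
U+0F60 → 3-byte form E0 BD A0 at offsets 14–16.
Offset 15 falls in char 6's range; it's byte 2 of E0 BD A0 = 0xBD.

0xBD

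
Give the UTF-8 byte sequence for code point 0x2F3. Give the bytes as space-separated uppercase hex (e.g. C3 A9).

CB B3

U+02F3 = 0x2F3 = 755 decimal. In range U+0080–U+07FF → 2-byte form: 110xxxxx 10xxxxxx.
Binary (11 bits): 01011110011.
Split 5+6: 01011 | 110011.
Byte 1: 11001011 = 0xCB.
Byte 2: 10110011 = 0xB3.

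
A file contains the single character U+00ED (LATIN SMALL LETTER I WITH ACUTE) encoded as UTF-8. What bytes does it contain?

C3 AD

U+00ED = 0xED = 237 decimal. In range U+0080–U+07FF → 2-byte form: 110xxxxx 10xxxxxx.
Binary (11 bits): 00011101101.
Split 5+6: 00011 | 101101.
Byte 1: 11000011 = 0xC3.
Byte 2: 10101101 = 0xAD.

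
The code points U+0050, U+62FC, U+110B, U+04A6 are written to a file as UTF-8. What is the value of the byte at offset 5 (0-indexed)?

0x84

U+0050 → 1-byte form 50 at offsets 0–0.
U+62FC → 3-byte form E6 8B BC at offsets 1–3.
U+110B → 3-byte form E1 84 8B at offsets 4–6.
Offset 5 falls in char 3's range; it's byte 2 of E1 84 8B = 0x84.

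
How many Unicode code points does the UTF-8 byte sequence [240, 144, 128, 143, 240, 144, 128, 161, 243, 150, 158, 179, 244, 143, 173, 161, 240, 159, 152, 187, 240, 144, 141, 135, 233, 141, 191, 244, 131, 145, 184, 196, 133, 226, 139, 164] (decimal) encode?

Byte at offset 0: 0xF0 = 11110000 → 4-byte char (#1). Advance 4.
Byte at offset 4: 0xF0 = 11110000 → 4-byte char (#2). Advance 4.
Byte at offset 8: 0xF3 = 11110011 → 4-byte char (#3). Advance 4.
Byte at offset 12: 0xF4 = 11110100 → 4-byte char (#4). Advance 4.
Byte at offset 16: 0xF0 = 11110000 → 4-byte char (#5). Advance 4.
Byte at offset 20: 0xF0 = 11110000 → 4-byte char (#6). Advance 4.
Byte at offset 24: 0xE9 = 11101001 → 3-byte char (#7). Advance 3.
Byte at offset 27: 0xF4 = 11110100 → 4-byte char (#8). Advance 4.
Byte at offset 31: 0xC4 = 11000100 → 2-byte char (#9). Advance 2.
Byte at offset 33: 0xE2 = 11100010 → 3-byte char (#10). Advance 3.
Reached end at offset 36 after 10 code points.

10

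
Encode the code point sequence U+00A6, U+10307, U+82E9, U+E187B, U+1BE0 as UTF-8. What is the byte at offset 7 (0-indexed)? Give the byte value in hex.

U+00A6 → 2-byte form C2 A6 at offsets 0–1.
U+10307 → 4-byte form F0 90 8C 87 at offsets 2–5.
U+82E9 → 3-byte form E8 8B A9 at offsets 6–8.
Offset 7 falls in char 3's range; it's byte 2 of E8 8B A9 = 0x8B.

0x8B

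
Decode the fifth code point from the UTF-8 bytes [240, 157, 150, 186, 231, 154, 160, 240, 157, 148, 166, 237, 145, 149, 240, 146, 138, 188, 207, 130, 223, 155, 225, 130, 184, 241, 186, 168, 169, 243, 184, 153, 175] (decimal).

U+122BC

Offset 0: leading byte 0xF0 = 11110000 → 4-byte char #1 = F0 9D 96 BA.
Offset 4: leading byte 0xE7 = 11100111 → 3-byte char #2 = E7 9A A0.
Offset 7: leading byte 0xF0 = 11110000 → 4-byte char #3 = F0 9D 94 A6.
Offset 11: leading byte 0xED = 11101101 → 3-byte char #4 = ED 91 95.
Offset 14: leading byte 0xF0 = 11110000 → 4-byte char #5 = F0 92 8A BC.
Leading byte 0xF0 = 11110000 matches 11110xxx → 4-byte sequence.
Byte 1: 0xF0 = 11110000, payload 000 (3 bits).
Byte 2: 0x92 = 10010010 (10xxxxxx ✓), payload 010010.
Byte 3: 0x8A = 10001010 (10xxxxxx ✓), payload 001010.
Byte 4: 0xBC = 10111100 (10xxxxxx ✓), payload 111100.
Concatenate: 000010010001010111100 = 0x122BC (21 bits → U+122BC).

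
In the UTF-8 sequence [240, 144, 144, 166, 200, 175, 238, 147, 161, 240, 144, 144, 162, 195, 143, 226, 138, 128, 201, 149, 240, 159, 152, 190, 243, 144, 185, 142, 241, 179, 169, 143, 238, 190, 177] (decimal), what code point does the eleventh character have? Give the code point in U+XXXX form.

Offset 0: leading byte 0xF0 = 11110000 → 4-byte char #1 = F0 90 90 A6.
Offset 4: leading byte 0xC8 = 11001000 → 2-byte char #2 = C8 AF.
Offset 6: leading byte 0xEE = 11101110 → 3-byte char #3 = EE 93 A1.
Offset 9: leading byte 0xF0 = 11110000 → 4-byte char #4 = F0 90 90 A2.
Offset 13: leading byte 0xC3 = 11000011 → 2-byte char #5 = C3 8F.
Offset 15: leading byte 0xE2 = 11100010 → 3-byte char #6 = E2 8A 80.
Offset 18: leading byte 0xC9 = 11001001 → 2-byte char #7 = C9 95.
Offset 20: leading byte 0xF0 = 11110000 → 4-byte char #8 = F0 9F 98 BE.
Offset 24: leading byte 0xF3 = 11110011 → 4-byte char #9 = F3 90 B9 8E.
Offset 28: leading byte 0xF1 = 11110001 → 4-byte char #10 = F1 B3 A9 8F.
Offset 32: leading byte 0xEE = 11101110 → 3-byte char #11 = EE BE B1.
Leading byte 0xEE = 11101110 matches 1110xxxx → 3-byte sequence.
Byte 1: 0xEE = 11101110, payload 1110 (4 bits).
Byte 2: 0xBE = 10111110 (10xxxxxx ✓), payload 111110.
Byte 3: 0xB1 = 10110001 (10xxxxxx ✓), payload 110001.
Concatenate: 1110111110110001 = 0xEFB1 (16 bits → U+EFB1).

U+EFB1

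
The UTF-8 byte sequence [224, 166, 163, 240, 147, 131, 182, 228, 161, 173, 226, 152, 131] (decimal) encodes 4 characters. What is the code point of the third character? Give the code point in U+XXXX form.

U+486D

Offset 0: leading byte 0xE0 = 11100000 → 3-byte char #1 = E0 A6 A3.
Offset 3: leading byte 0xF0 = 11110000 → 4-byte char #2 = F0 93 83 B6.
Offset 7: leading byte 0xE4 = 11100100 → 3-byte char #3 = E4 A1 AD.
Leading byte 0xE4 = 11100100 matches 1110xxxx → 3-byte sequence.
Byte 1: 0xE4 = 11100100, payload 0100 (4 bits).
Byte 2: 0xA1 = 10100001 (10xxxxxx ✓), payload 100001.
Byte 3: 0xAD = 10101101 (10xxxxxx ✓), payload 101101.
Concatenate: 0100100001101101 = 0x486D (16 bits → U+486D).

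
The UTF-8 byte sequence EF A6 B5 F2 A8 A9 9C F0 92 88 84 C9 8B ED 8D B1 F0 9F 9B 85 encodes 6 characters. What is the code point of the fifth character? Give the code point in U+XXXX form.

U+D371

Offset 0: leading byte 0xEF = 11101111 → 3-byte char #1 = EF A6 B5.
Offset 3: leading byte 0xF2 = 11110010 → 4-byte char #2 = F2 A8 A9 9C.
Offset 7: leading byte 0xF0 = 11110000 → 4-byte char #3 = F0 92 88 84.
Offset 11: leading byte 0xC9 = 11001001 → 2-byte char #4 = C9 8B.
Offset 13: leading byte 0xED = 11101101 → 3-byte char #5 = ED 8D B1.
Leading byte 0xED = 11101101 matches 1110xxxx → 3-byte sequence.
Byte 1: 0xED = 11101101, payload 1101 (4 bits).
Byte 2: 0x8D = 10001101 (10xxxxxx ✓), payload 001101.
Byte 3: 0xB1 = 10110001 (10xxxxxx ✓), payload 110001.
Concatenate: 1101001101110001 = 0xD371 (16 bits → U+D371).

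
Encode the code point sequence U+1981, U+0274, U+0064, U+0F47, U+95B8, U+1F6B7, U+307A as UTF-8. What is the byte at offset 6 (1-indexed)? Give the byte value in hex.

0x64

1-indexed offset 6 is 0-indexed offset 5.
U+1981 → 3-byte form E1 A6 81 at offsets 0–2.
U+0274 → 2-byte form C9 B4 at offsets 3–4.
U+0064 → 1-byte form 64 at offsets 5–5.
Offset 5 falls in char 3's range; it's byte 1 of 64 = 0x64.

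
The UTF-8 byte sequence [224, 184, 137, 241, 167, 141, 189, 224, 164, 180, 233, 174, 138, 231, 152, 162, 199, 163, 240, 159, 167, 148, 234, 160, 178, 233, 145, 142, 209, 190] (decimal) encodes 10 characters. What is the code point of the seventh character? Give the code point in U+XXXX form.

Offset 0: leading byte 0xE0 = 11100000 → 3-byte char #1 = E0 B8 89.
Offset 3: leading byte 0xF1 = 11110001 → 4-byte char #2 = F1 A7 8D BD.
Offset 7: leading byte 0xE0 = 11100000 → 3-byte char #3 = E0 A4 B4.
Offset 10: leading byte 0xE9 = 11101001 → 3-byte char #4 = E9 AE 8A.
Offset 13: leading byte 0xE7 = 11100111 → 3-byte char #5 = E7 98 A2.
Offset 16: leading byte 0xC7 = 11000111 → 2-byte char #6 = C7 A3.
Offset 18: leading byte 0xF0 = 11110000 → 4-byte char #7 = F0 9F A7 94.
Leading byte 0xF0 = 11110000 matches 11110xxx → 4-byte sequence.
Byte 1: 0xF0 = 11110000, payload 000 (3 bits).
Byte 2: 0x9F = 10011111 (10xxxxxx ✓), payload 011111.
Byte 3: 0xA7 = 10100111 (10xxxxxx ✓), payload 100111.
Byte 4: 0x94 = 10010100 (10xxxxxx ✓), payload 010100.
Concatenate: 000011111100111010100 = 0x1F9D4 (21 bits → U+1F9D4).

U+1F9D4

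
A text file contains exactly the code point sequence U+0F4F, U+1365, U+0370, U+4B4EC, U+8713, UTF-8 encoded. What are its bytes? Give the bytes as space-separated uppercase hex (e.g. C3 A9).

U+0F4F: 3-byte form → E0 BD 8F.
U+1365: 3-byte form → E1 8D A5.
U+0370: 2-byte form → CD B0.
U+4B4EC: 4-byte form → F1 8B 93 AC.
U+8713: 3-byte form → E8 9C 93.
Concatenated (15 bytes): E0 BD 8F E1 8D A5 CD B0 F1 8B 93 AC E8 9C 93.

E0 BD 8F E1 8D A5 CD B0 F1 8B 93 AC E8 9C 93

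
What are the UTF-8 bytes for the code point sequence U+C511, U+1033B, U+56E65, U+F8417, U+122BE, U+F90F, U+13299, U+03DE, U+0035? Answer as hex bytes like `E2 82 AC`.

EC 94 91 F0 90 8C BB F1 96 B9 A5 F3 B8 90 97 F0 92 8A BE EF A4 8F F0 93 8A 99 CF 9E 35

U+C511: 3-byte form → EC 94 91.
U+1033B: 4-byte form → F0 90 8C BB.
U+56E65: 4-byte form → F1 96 B9 A5.
U+F8417: 4-byte form → F3 B8 90 97.
U+122BE: 4-byte form → F0 92 8A BE.
U+F90F: 3-byte form → EF A4 8F.
U+13299: 4-byte form → F0 93 8A 99.
U+03DE: 2-byte form → CF 9E.
U+0035: 1-byte form → 35.
Concatenated (29 bytes): EC 94 91 F0 90 8C BB F1 96 B9 A5 F3 B8 90 97 F0 92 8A BE EF A4 8F F0 93 8A 99 CF 9E 35.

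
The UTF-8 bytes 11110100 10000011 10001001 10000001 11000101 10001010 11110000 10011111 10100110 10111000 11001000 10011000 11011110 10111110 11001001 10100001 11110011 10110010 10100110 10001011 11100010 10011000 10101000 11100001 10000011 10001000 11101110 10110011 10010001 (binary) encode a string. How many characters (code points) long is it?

Byte at offset 0: 0xF4 = 11110100 → 4-byte char (#1). Advance 4.
Byte at offset 4: 0xC5 = 11000101 → 2-byte char (#2). Advance 2.
Byte at offset 6: 0xF0 = 11110000 → 4-byte char (#3). Advance 4.
Byte at offset 10: 0xC8 = 11001000 → 2-byte char (#4). Advance 2.
Byte at offset 12: 0xDE = 11011110 → 2-byte char (#5). Advance 2.
Byte at offset 14: 0xC9 = 11001001 → 2-byte char (#6). Advance 2.
Byte at offset 16: 0xF3 = 11110011 → 4-byte char (#7). Advance 4.
Byte at offset 20: 0xE2 = 11100010 → 3-byte char (#8). Advance 3.
Byte at offset 23: 0xE1 = 11100001 → 3-byte char (#9). Advance 3.
Byte at offset 26: 0xEE = 11101110 → 3-byte char (#10). Advance 3.
Reached end at offset 29 after 10 code points.

10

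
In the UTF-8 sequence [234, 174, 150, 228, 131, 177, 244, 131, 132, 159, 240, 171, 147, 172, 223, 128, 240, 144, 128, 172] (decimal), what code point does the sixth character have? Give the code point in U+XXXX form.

Offset 0: leading byte 0xEA = 11101010 → 3-byte char #1 = EA AE 96.
Offset 3: leading byte 0xE4 = 11100100 → 3-byte char #2 = E4 83 B1.
Offset 6: leading byte 0xF4 = 11110100 → 4-byte char #3 = F4 83 84 9F.
Offset 10: leading byte 0xF0 = 11110000 → 4-byte char #4 = F0 AB 93 AC.
Offset 14: leading byte 0xDF = 11011111 → 2-byte char #5 = DF 80.
Offset 16: leading byte 0xF0 = 11110000 → 4-byte char #6 = F0 90 80 AC.
Leading byte 0xF0 = 11110000 matches 11110xxx → 4-byte sequence.
Byte 1: 0xF0 = 11110000, payload 000 (3 bits).
Byte 2: 0x90 = 10010000 (10xxxxxx ✓), payload 010000.
Byte 3: 0x80 = 10000000 (10xxxxxx ✓), payload 000000.
Byte 4: 0xAC = 10101100 (10xxxxxx ✓), payload 101100.
Concatenate: 000010000000000101100 = 0x1002C (21 bits → U+1002C).

U+1002C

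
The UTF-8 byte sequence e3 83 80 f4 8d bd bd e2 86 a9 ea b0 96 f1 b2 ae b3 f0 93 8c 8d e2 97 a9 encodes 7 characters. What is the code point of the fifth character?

Offset 0: leading byte 0xE3 = 11100011 → 3-byte char #1 = E3 83 80.
Offset 3: leading byte 0xF4 = 11110100 → 4-byte char #2 = F4 8D BD BD.
Offset 7: leading byte 0xE2 = 11100010 → 3-byte char #3 = E2 86 A9.
Offset 10: leading byte 0xEA = 11101010 → 3-byte char #4 = EA B0 96.
Offset 13: leading byte 0xF1 = 11110001 → 4-byte char #5 = F1 B2 AE B3.
Leading byte 0xF1 = 11110001 matches 11110xxx → 4-byte sequence.
Byte 1: 0xF1 = 11110001, payload 001 (3 bits).
Byte 2: 0xB2 = 10110010 (10xxxxxx ✓), payload 110010.
Byte 3: 0xAE = 10101110 (10xxxxxx ✓), payload 101110.
Byte 4: 0xB3 = 10110011 (10xxxxxx ✓), payload 110011.
Concatenate: 001110010101110110011 = 0x72BB3 (21 bits → U+72BB3).

U+72BB3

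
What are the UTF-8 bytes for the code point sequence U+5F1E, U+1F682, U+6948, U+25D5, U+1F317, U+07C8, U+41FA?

E5 BC 9E F0 9F 9A 82 E6 A5 88 E2 97 95 F0 9F 8C 97 DF 88 E4 87 BA

U+5F1E: 3-byte form → E5 BC 9E.
U+1F682: 4-byte form → F0 9F 9A 82.
U+6948: 3-byte form → E6 A5 88.
U+25D5: 3-byte form → E2 97 95.
U+1F317: 4-byte form → F0 9F 8C 97.
U+07C8: 2-byte form → DF 88.
U+41FA: 3-byte form → E4 87 BA.
Concatenated (22 bytes): E5 BC 9E F0 9F 9A 82 E6 A5 88 E2 97 95 F0 9F 8C 97 DF 88 E4 87 BA.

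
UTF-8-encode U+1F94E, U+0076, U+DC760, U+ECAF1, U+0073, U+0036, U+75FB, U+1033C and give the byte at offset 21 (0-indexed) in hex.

U+1F94E → 4-byte form F0 9F A5 8E at offsets 0–3.
U+0076 → 1-byte form 76 at offsets 4–4.
U+DC760 → 4-byte form F3 9C 9D A0 at offsets 5–8.
U+ECAF1 → 4-byte form F3 AC AB B1 at offsets 9–12.
U+0073 → 1-byte form 73 at offsets 13–13.
U+0036 → 1-byte form 36 at offsets 14–14.
U+75FB → 3-byte form E7 97 BB at offsets 15–17.
U+1033C → 4-byte form F0 90 8C BC at offsets 18–21.
Offset 21 falls in char 8's range; it's byte 4 of F0 90 8C BC = 0xBC.

0xBC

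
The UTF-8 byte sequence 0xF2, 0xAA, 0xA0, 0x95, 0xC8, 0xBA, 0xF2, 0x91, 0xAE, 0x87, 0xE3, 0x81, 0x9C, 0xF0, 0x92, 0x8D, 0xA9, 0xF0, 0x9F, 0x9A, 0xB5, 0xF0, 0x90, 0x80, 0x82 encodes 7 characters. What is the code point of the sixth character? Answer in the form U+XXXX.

U+1F6B5

Offset 0: leading byte 0xF2 = 11110010 → 4-byte char #1 = F2 AA A0 95.
Offset 4: leading byte 0xC8 = 11001000 → 2-byte char #2 = C8 BA.
Offset 6: leading byte 0xF2 = 11110010 → 4-byte char #3 = F2 91 AE 87.
Offset 10: leading byte 0xE3 = 11100011 → 3-byte char #4 = E3 81 9C.
Offset 13: leading byte 0xF0 = 11110000 → 4-byte char #5 = F0 92 8D A9.
Offset 17: leading byte 0xF0 = 11110000 → 4-byte char #6 = F0 9F 9A B5.
Leading byte 0xF0 = 11110000 matches 11110xxx → 4-byte sequence.
Byte 1: 0xF0 = 11110000, payload 000 (3 bits).
Byte 2: 0x9F = 10011111 (10xxxxxx ✓), payload 011111.
Byte 3: 0x9A = 10011010 (10xxxxxx ✓), payload 011010.
Byte 4: 0xB5 = 10110101 (10xxxxxx ✓), payload 110101.
Concatenate: 000011111011010110101 = 0x1F6B5 (21 bits → U+1F6B5).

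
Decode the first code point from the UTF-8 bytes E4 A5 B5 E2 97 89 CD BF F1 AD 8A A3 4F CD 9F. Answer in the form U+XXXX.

U+4975

Offset 0: leading byte 0xE4 = 11100100 → 3-byte char #1 = E4 A5 B5.
Leading byte 0xE4 = 11100100 matches 1110xxxx → 3-byte sequence.
Byte 1: 0xE4 = 11100100, payload 0100 (4 bits).
Byte 2: 0xA5 = 10100101 (10xxxxxx ✓), payload 100101.
Byte 3: 0xB5 = 10110101 (10xxxxxx ✓), payload 110101.
Concatenate: 0100100101110101 = 0x4975 (16 bits → U+4975).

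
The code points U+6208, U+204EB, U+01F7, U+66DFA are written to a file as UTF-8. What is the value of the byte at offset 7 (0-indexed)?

0xC7

U+6208 → 3-byte form E6 88 88 at offsets 0–2.
U+204EB → 4-byte form F0 A0 93 AB at offsets 3–6.
U+01F7 → 2-byte form C7 B7 at offsets 7–8.
Offset 7 falls in char 3's range; it's byte 1 of C7 B7 = 0xC7.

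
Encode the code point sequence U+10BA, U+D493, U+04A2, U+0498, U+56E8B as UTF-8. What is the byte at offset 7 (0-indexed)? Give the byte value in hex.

0xA2

U+10BA → 3-byte form E1 82 BA at offsets 0–2.
U+D493 → 3-byte form ED 92 93 at offsets 3–5.
U+04A2 → 2-byte form D2 A2 at offsets 6–7.
Offset 7 falls in char 3's range; it's byte 2 of D2 A2 = 0xA2.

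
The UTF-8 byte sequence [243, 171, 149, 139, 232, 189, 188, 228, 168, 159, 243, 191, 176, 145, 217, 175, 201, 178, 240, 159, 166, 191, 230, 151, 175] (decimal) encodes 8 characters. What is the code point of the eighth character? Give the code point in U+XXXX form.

Offset 0: leading byte 0xF3 = 11110011 → 4-byte char #1 = F3 AB 95 8B.
Offset 4: leading byte 0xE8 = 11101000 → 3-byte char #2 = E8 BD BC.
Offset 7: leading byte 0xE4 = 11100100 → 3-byte char #3 = E4 A8 9F.
Offset 10: leading byte 0xF3 = 11110011 → 4-byte char #4 = F3 BF B0 91.
Offset 14: leading byte 0xD9 = 11011001 → 2-byte char #5 = D9 AF.
Offset 16: leading byte 0xC9 = 11001001 → 2-byte char #6 = C9 B2.
Offset 18: leading byte 0xF0 = 11110000 → 4-byte char #7 = F0 9F A6 BF.
Offset 22: leading byte 0xE6 = 11100110 → 3-byte char #8 = E6 97 AF.
Leading byte 0xE6 = 11100110 matches 1110xxxx → 3-byte sequence.
Byte 1: 0xE6 = 11100110, payload 0110 (4 bits).
Byte 2: 0x97 = 10010111 (10xxxxxx ✓), payload 010111.
Byte 3: 0xAF = 10101111 (10xxxxxx ✓), payload 101111.
Concatenate: 0110010111101111 = 0x65EF (16 bits → U+65EF).

U+65EF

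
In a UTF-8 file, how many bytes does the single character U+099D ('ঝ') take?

3

U+099D = 0x99D. UTF-8 uses 1 byte below 0x80, 2 below 0x800, 3 below 0x10000, 4 up to 0x10FFFF. 0x99D is in U+0800–U+FFFF → 3 bytes.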